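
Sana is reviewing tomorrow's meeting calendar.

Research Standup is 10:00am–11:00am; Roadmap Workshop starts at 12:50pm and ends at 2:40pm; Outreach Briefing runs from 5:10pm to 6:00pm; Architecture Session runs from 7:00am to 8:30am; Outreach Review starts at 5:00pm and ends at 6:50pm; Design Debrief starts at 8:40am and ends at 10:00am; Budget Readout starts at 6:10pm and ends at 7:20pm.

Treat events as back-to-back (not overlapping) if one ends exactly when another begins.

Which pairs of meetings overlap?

Budget Readout & Outreach Review, Outreach Briefing & Outreach Review

Check each pair: they overlap iff neither finishes before the other starts.
Sorted by start: Architecture Session, Design Debrief, Research Standup, Roadmap Workshop, Outreach Review, Outreach Briefing, Budget Readout.
Design Debrief starts after Architecture Session ends; Architecture Session is clear from here.
Research Standup starts exactly when Design Debrief ends (back-to-back, no overlap); Design Debrief is clear from here.
Roadmap Workshop starts after Research Standup ends; Research Standup is clear from here.
Outreach Review starts after Roadmap Workshop ends; Roadmap Workshop is clear from here.
Outreach Briefing starts before Outreach Review ends → Outreach Review and Outreach Briefing overlap.
Budget Readout starts before Outreach Review ends → Outreach Review and Budget Readout overlap.
Budget Readout starts after Outreach Briefing ends.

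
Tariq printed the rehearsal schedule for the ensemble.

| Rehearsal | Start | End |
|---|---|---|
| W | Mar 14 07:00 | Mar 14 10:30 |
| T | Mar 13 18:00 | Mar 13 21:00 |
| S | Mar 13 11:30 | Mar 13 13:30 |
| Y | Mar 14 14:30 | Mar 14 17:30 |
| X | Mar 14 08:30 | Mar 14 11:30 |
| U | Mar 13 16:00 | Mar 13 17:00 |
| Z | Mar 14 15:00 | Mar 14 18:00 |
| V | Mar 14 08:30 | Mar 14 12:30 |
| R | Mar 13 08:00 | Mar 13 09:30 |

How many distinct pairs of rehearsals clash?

4

Check each pair: they overlap iff neither finishes before the other starts.
Sorted by start: R, S, U, T, W, V, X, Y, Z.
S starts after R ends; R is clear from here.
U starts after S ends; S is clear from here.
T starts after U ends; U is clear from here.
W starts after T ends; T is clear from here.
V starts before W ends → W and V overlap.
X starts before W ends → W and X overlap.
Y starts after W ends; W is clear from here.
X starts before V ends → V and X overlap.
Y starts after V ends; V is clear from here.
Y starts after X ends; X is clear from here.
Z starts before Y ends → Y and Z overlap.
Overlapping pairs: V & W, V & X, W & X, Y & Z — 4 in total.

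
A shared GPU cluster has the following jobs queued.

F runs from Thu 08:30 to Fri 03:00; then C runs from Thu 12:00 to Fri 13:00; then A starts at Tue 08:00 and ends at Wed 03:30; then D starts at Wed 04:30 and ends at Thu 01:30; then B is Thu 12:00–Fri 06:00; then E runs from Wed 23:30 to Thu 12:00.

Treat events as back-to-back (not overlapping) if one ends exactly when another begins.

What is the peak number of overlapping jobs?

3

Sort all start/end points and keep a running count:
Tue 08:00 start A → 1
Wed 03:30 end A → 0
Wed 04:30 start D → 1
Wed 23:30 start E → 2
Thu 01:30 end D → 1
Thu 08:30 start F → 2
Thu 12:00 end E → 1
Thu 12:00 start B → 2
Thu 12:00 start C → 3
Fri 03:00 end F → 2
Fri 06:00 end B → 1
Fri 13:00 end C → 0
Peak is 3, at Thu 12:00 (B, C, F).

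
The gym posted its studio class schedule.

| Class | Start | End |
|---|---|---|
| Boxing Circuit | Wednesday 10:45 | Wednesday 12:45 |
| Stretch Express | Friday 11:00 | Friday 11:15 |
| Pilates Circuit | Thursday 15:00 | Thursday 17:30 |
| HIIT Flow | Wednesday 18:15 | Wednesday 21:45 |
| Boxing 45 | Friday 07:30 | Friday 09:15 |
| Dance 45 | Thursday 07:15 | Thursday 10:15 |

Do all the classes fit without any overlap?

Yes

Sorted by start: Boxing Circuit, HIIT Flow, Dance 45, Pilates Circuit, Boxing 45, Stretch Express.
HIIT Flow starts after Boxing Circuit ends, so nothing later overlaps Boxing Circuit either.
Dance 45 starts after HIIT Flow ends, so nothing later overlaps HIIT Flow either.
Pilates Circuit starts after Dance 45 ends, so nothing later overlaps Dance 45 either.
Boxing 45 starts after Pilates Circuit ends, so nothing later overlaps Pilates Circuit either.
Stretch Express starts after Boxing 45 ends.
Every pair is clear; the schedule has no overlaps.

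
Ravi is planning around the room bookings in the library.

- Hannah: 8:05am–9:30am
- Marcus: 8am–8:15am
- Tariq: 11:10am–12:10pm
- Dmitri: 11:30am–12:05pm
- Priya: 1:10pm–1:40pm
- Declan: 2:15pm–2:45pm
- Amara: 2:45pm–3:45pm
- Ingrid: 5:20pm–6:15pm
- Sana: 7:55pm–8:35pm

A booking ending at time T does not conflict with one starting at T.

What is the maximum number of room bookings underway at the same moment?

2

Sort all start/end points and keep a running count:
8am start Marcus → 1
8:05am start Hannah → 2
8:15am end Marcus → 1
9:30am end Hannah → 0
11:10am start Tariq → 1
11:30am start Dmitri → 2
12:05pm end Dmitri → 1
12:10pm end Tariq → 0
1:10pm start Priya → 1
1:40pm end Priya → 0
2:15pm start Declan → 1
2:45pm end Declan → 0
2:45pm start Amara → 1
3:45pm end Amara → 0
5:20pm start Ingrid → 1
6:15pm end Ingrid → 0
7:55pm start Sana → 1
8:35pm end Sana → 0
Peak is 2, at 8:05am (Hannah, Marcus).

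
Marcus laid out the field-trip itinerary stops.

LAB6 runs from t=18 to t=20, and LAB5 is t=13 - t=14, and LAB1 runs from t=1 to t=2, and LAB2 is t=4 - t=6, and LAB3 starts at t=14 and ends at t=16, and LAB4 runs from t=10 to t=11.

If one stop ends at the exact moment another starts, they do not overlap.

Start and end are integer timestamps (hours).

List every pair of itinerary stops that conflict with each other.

Sorted by start: LAB1, LAB2, LAB4, LAB5, LAB3, LAB6.
LAB2 starts after LAB1 ends; LAB1 is clear from here.
LAB4 starts after LAB2 ends; LAB2 is clear from here.
LAB5 starts after LAB4 ends; LAB4 is clear from here.
LAB3 starts exactly when LAB5 ends (back-to-back, no overlap); LAB5 is clear from here.
LAB6 starts after LAB3 ends.

no overlapping pairs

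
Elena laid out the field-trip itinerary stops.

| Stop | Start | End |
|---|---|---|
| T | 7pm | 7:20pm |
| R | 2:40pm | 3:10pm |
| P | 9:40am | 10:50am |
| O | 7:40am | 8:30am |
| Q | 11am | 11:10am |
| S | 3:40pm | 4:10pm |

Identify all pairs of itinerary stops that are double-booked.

none

Two intervals overlap when each starts before the other ends.
Sorted by start: O, P, Q, R, S, T.
P starts after O ends — done with O.
Q starts after P ends — done with P.
R starts after Q ends — done with Q.
S starts after R ends — done with R.
T starts after S ends.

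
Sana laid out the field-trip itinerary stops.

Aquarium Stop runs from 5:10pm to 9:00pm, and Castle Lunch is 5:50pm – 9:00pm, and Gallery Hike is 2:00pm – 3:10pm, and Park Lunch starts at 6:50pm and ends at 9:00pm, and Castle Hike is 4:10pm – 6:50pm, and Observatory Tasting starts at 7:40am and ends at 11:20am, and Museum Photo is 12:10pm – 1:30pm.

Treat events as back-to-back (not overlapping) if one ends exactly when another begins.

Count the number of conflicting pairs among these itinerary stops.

5

Two intervals overlap when each starts before the other ends.
Sorted by start: Observatory Tasting, Museum Photo, Gallery Hike, Castle Hike, Aquarium Stop, Castle Lunch, Park Lunch.
Museum Photo starts after Observatory Tasting ends, so nothing later overlaps Observatory Tasting either.
Gallery Hike starts after Museum Photo ends, so nothing later overlaps Museum Photo either.
Castle Hike starts after Gallery Hike ends, so nothing later overlaps Gallery Hike either.
Aquarium Stop starts before Castle Hike ends → Castle Hike and Aquarium Stop overlap.
Castle Lunch starts before Castle Hike ends → Castle Hike and Castle Lunch overlap.
Park Lunch starts exactly when Castle Hike ends (back-to-back, no overlap).
Castle Lunch starts before Aquarium Stop ends → Aquarium Stop and Castle Lunch overlap.
Park Lunch starts before Aquarium Stop ends → Aquarium Stop and Park Lunch overlap.
Park Lunch starts before Castle Lunch ends → Castle Lunch and Park Lunch overlap.
Overlapping pairs: Aquarium Stop & Castle Hike, Aquarium Stop & Castle Lunch, Aquarium Stop & Park Lunch, Castle Hike & Castle Lunch, Castle Lunch & Park Lunch — 5 in total.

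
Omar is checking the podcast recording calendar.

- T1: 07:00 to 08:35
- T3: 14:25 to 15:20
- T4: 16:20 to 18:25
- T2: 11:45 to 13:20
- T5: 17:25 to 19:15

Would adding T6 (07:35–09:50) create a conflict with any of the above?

T1: starts 07:00 before T6 ends 09:50, and ends 08:35 after T6 starts 07:35 → overlap.
T2: starts 11:45 at or after T6 ends 09:50 → clear.
T3: starts 14:25 at or after T6 ends 09:50 → clear.
T4: starts 16:20 at or after T6 ends 09:50 → clear.
T5: starts 17:25 at or after T6 ends 09:50 → clear.
T6 overlaps T1.

Yes — it overlaps T1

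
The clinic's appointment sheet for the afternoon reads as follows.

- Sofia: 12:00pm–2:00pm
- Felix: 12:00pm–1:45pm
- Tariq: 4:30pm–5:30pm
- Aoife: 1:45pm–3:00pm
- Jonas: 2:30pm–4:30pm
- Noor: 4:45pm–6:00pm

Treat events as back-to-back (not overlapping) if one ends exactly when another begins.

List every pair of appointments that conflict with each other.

Aoife & Jonas, Aoife & Sofia, Felix & Sofia, Noor & Tariq

Check each pair: they overlap iff neither finishes before the other starts.
Sorted by start: Sofia, Felix, Aoife, Jonas, Tariq, Noor.
Felix starts before Sofia ends → Sofia and Felix overlap.
Aoife starts before Sofia ends → Sofia and Aoife overlap.
Jonas starts after Sofia ends, so Sofia has no further overlaps.
Aoife starts exactly when Felix ends (back-to-back, no overlap), so Felix has no further overlaps.
Jonas starts before Aoife ends → Aoife and Jonas overlap.
Tariq starts after Aoife ends, so Aoife has no further overlaps.
Tariq starts exactly when Jonas ends (back-to-back, no overlap), so Jonas has no further overlaps.
Noor starts before Tariq ends → Tariq and Noor overlap.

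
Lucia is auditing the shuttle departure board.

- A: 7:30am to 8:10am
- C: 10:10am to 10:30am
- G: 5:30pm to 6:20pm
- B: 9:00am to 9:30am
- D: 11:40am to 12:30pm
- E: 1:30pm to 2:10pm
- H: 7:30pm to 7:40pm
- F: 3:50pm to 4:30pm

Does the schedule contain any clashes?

No

Sorted by start: A, B, C, D, E, F, G, H.
B starts after A ends, so A has no further overlaps.
C starts after B ends, so B has no further overlaps.
D starts after C ends, so C has no further overlaps.
E starts after D ends, so D has no further overlaps.
F starts after E ends, so E has no further overlaps.
G starts after F ends, so F has no further overlaps.
H starts after G ends.
Every pair is clear; the schedule has no overlaps.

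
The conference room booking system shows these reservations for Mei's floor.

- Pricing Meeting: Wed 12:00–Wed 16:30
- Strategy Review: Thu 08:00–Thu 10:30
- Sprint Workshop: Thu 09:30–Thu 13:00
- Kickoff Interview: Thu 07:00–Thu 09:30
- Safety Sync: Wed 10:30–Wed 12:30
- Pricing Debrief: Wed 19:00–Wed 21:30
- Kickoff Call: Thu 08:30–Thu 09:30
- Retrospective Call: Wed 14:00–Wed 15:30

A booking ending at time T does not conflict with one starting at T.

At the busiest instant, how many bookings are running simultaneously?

Walk through starts and ends in time order (an end at T is processed before a start at T):
Wed 10:30 start Safety Sync → 1
Wed 12:00 start Pricing Meeting → 2
Wed 12:30 end Safety Sync → 1
Wed 14:00 start Retrospective Call → 2
Wed 15:30 end Retrospective Call → 1
Wed 16:30 end Pricing Meeting → 0
Wed 19:00 start Pricing Debrief → 1
Wed 21:30 end Pricing Debrief → 0
Thu 07:00 start Kickoff Interview → 1
Thu 08:00 start Strategy Review → 2
Thu 08:30 start Kickoff Call → 3
Thu 09:30 end Kickoff Call → 2
Thu 09:30 end Kickoff Interview → 1
Thu 09:30 start Sprint Workshop → 2
Thu 10:30 end Strategy Review → 1
Thu 13:00 end Sprint Workshop → 0
Peak is 3, at Thu 08:30 (Kickoff Call, Kickoff Interview, Strategy Review).

3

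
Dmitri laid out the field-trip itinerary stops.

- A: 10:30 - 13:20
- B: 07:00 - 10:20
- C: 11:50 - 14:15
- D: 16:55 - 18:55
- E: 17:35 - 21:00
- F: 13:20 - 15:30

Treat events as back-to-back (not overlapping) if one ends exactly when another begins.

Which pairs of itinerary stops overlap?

Sorted by start: B, A, C, F, D, E.
A starts after B ends, so B has no further overlaps.
C starts before A ends → A and C overlap.
F starts exactly when A ends (back-to-back, no overlap), so A has no further overlaps.
F starts before C ends → C and F overlap.
D starts after C ends, so C has no further overlaps.
D starts after F ends, so F has no further overlaps.
E starts before D ends → D and E overlap.

A & C, C & F, D & E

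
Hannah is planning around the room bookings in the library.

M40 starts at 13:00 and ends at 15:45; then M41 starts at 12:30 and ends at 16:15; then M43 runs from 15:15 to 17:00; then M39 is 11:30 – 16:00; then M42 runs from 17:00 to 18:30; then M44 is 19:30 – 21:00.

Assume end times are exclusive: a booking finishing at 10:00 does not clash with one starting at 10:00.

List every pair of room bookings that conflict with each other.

M39 & M40, M39 & M41, M39 & M43, M40 & M41, M40 & M43, M41 & M43

Sorted by start: M39, M41, M40, M43, M42, M44.
M41 starts before M39 ends → M39 and M41 overlap.
M40 starts before M39 ends → M39 and M40 overlap.
M43 starts before M39 ends → M39 and M43 overlap.
M42 starts after M39 ends, so nothing later overlaps M39 either.
M40 starts before M41 ends → M41 and M40 overlap.
M43 starts before M41 ends → M41 and M43 overlap.
M42 starts after M41 ends, so nothing later overlaps M41 either.
M43 starts before M40 ends → M40 and M43 overlap.
M42 starts after M40 ends, so nothing later overlaps M40 either.
M42 starts exactly when M43 ends (back-to-back, no overlap), so nothing later overlaps M43 either.
M44 starts after M42 ends.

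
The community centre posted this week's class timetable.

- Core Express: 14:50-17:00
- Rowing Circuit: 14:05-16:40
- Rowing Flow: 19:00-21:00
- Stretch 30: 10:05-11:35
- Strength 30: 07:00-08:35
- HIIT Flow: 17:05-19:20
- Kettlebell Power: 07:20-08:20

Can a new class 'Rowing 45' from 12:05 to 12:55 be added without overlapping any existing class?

Yes — the slot is free

Strength 30: ends 08:35 at or before Rowing 45 starts 12:05 → clear.
Kettlebell Power: ends 08:20 at or before Rowing 45 starts 12:05 → clear.
Stretch 30: ends 11:35 at or before Rowing 45 starts 12:05 → clear.
Rowing Circuit: starts 14:05 at or after Rowing 45 ends 12:55 → clear.
Core Express: starts 14:50 at or after Rowing 45 ends 12:55 → clear.
HIIT Flow: starts 17:05 at or after Rowing 45 ends 12:55 → clear.
Rowing Flow: starts 19:00 at or after Rowing 45 ends 12:55 → clear.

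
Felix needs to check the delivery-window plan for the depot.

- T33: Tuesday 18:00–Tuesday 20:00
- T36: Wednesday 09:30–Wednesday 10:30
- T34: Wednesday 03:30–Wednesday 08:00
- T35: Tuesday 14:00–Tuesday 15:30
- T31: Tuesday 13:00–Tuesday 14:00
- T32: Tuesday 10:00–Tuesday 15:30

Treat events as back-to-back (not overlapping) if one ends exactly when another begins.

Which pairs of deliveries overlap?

T31 & T32, T32 & T35

Sorted by start: T32, T31, T35, T33, T34, T36.
T31 starts before T32 ends → T32 and T31 overlap.
T35 starts before T32 ends → T32 and T35 overlap.
T33 starts after T32 ends, so T32 has no further overlaps.
T35 starts exactly when T31 ends (back-to-back, no overlap), so T31 has no further overlaps.
T33 starts after T35 ends, so T35 has no further overlaps.
T34 starts after T33 ends, so T33 has no further overlaps.
T36 starts after T34 ends.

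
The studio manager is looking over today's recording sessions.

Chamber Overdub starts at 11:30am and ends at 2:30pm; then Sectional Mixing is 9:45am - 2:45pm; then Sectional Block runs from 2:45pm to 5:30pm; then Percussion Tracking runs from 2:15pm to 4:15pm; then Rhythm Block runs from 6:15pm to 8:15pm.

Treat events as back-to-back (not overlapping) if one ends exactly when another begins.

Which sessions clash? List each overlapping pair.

Chamber Overdub & Percussion Tracking, Chamber Overdub & Sectional Mixing, Percussion Tracking & Sectional Block, Percussion Tracking & Sectional Mixing

Sorted by start: Sectional Mixing, Chamber Overdub, Percussion Tracking, Sectional Block, Rhythm Block.
Chamber Overdub starts before Sectional Mixing ends → Sectional Mixing and Chamber Overdub overlap.
Percussion Tracking starts before Sectional Mixing ends → Sectional Mixing and Percussion Tracking overlap.
Sectional Block starts exactly when Sectional Mixing ends (back-to-back, no overlap), so Sectional Mixing has no further overlaps.
Percussion Tracking starts before Chamber Overdub ends → Chamber Overdub and Percussion Tracking overlap.
Sectional Block starts after Chamber Overdub ends, so Chamber Overdub has no further overlaps.
Sectional Block starts before Percussion Tracking ends → Percussion Tracking and Sectional Block overlap.
Rhythm Block starts after Percussion Tracking ends.
Rhythm Block starts after Sectional Block ends.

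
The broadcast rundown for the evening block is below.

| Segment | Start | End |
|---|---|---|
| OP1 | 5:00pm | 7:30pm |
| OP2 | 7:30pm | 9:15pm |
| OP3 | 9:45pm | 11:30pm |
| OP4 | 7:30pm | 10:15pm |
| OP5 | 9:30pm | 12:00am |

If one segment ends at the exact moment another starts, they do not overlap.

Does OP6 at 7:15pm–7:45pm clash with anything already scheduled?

Yes — it overlaps OP1, OP2, OP4

OP1: starts 5:00pm before OP6 ends 7:45pm, and ends 7:30pm after OP6 starts 7:15pm → overlap.
OP2: starts 7:30pm before OP6 ends 7:45pm, and ends 9:15pm after OP6 starts 7:15pm → overlap.
OP4: starts 7:30pm before OP6 ends 7:45pm, and ends 10:15pm after OP6 starts 7:15pm → overlap.
OP5: starts 9:30pm at or after OP6 ends 7:45pm → clear.
OP3: starts 9:45pm at or after OP6 ends 7:45pm → clear.
OP6 overlaps OP1, OP2, OP4.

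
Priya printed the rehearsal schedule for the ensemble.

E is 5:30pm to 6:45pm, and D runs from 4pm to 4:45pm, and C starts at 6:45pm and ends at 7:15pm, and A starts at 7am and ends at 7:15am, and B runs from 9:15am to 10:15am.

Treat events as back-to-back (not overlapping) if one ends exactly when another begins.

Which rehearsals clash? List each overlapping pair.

Sorted by start: A, B, D, E, C.
B starts after A ends, so nothing later overlaps A either.
D starts after B ends, so nothing later overlaps B either.
E starts after D ends, so nothing later overlaps D either.
C starts exactly when E ends (back-to-back, no overlap).

no conflicts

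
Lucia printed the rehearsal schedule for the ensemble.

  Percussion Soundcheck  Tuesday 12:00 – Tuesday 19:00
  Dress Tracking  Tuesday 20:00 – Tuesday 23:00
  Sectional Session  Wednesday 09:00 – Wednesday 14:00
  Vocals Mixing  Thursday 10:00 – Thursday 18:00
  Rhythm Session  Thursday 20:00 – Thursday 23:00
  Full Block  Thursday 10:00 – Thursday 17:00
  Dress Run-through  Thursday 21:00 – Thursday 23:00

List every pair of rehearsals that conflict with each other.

Dress Run-through & Rhythm Session, Full Block & Vocals Mixing

Sorted by start: Percussion Soundcheck, Dress Tracking, Sectional Session, Vocals Mixing, Full Block, Rhythm Session, Dress Run-through.
Dress Tracking starts after Percussion Soundcheck ends, so nothing later overlaps Percussion Soundcheck either.
Sectional Session starts after Dress Tracking ends, so nothing later overlaps Dress Tracking either.
Vocals Mixing starts after Sectional Session ends, so nothing later overlaps Sectional Session either.
Full Block starts before Vocals Mixing ends → Vocals Mixing and Full Block overlap.
Rhythm Session starts after Vocals Mixing ends, so nothing later overlaps Vocals Mixing either.
Rhythm Session starts after Full Block ends, so nothing later overlaps Full Block either.
Dress Run-through starts before Rhythm Session ends → Rhythm Session and Dress Run-through overlap.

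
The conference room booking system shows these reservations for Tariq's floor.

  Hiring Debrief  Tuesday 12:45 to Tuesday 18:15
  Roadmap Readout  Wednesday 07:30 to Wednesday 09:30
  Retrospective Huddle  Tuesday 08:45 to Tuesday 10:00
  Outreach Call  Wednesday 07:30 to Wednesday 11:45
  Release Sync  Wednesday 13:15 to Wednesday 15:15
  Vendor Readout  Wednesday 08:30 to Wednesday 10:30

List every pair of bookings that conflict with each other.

Outreach Call & Roadmap Readout, Outreach Call & Vendor Readout, Roadmap Readout & Vendor Readout

Check each pair: they overlap iff neither finishes before the other starts.
Sorted by start: Retrospective Huddle, Hiring Debrief, Outreach Call, Roadmap Readout, Vendor Readout, Release Sync.
Hiring Debrief starts after Retrospective Huddle ends — done with Retrospective Huddle.
Outreach Call starts after Hiring Debrief ends — done with Hiring Debrief.
Roadmap Readout starts before Outreach Call ends → Outreach Call and Roadmap Readout overlap.
Vendor Readout starts before Outreach Call ends → Outreach Call and Vendor Readout overlap.
Release Sync starts after Outreach Call ends.
Vendor Readout starts before Roadmap Readout ends → Roadmap Readout and Vendor Readout overlap.
Release Sync starts after Roadmap Readout ends.
Release Sync starts after Vendor Readout ends.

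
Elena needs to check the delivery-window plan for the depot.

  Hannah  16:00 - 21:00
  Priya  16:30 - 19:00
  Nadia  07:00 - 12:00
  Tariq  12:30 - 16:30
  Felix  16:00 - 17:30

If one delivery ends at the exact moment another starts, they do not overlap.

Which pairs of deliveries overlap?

Felix & Hannah, Felix & Priya, Felix & Tariq, Hannah & Priya, Hannah & Tariq

Sorted by start: Nadia, Tariq, Felix, Hannah, Priya.
Tariq starts after Nadia ends, so Nadia has no further overlaps.
Felix starts before Tariq ends → Tariq and Felix overlap.
Hannah starts before Tariq ends → Tariq and Hannah overlap.
Priya starts exactly when Tariq ends (back-to-back, no overlap).
Hannah starts before Felix ends → Felix and Hannah overlap.
Priya starts before Felix ends → Felix and Priya overlap.
Priya starts before Hannah ends → Hannah and Priya overlap.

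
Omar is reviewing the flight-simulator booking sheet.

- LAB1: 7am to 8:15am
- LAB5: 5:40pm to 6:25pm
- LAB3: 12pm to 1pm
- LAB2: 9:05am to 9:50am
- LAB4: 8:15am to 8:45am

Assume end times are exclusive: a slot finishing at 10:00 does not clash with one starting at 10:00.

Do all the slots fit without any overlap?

Yes

Sorted by start: LAB1, LAB4, LAB2, LAB3, LAB5.
LAB4 starts exactly when LAB1 ends (back-to-back, no overlap) — done with LAB1.
LAB2 starts after LAB4 ends — done with LAB4.
LAB3 starts after LAB2 ends — done with LAB2.
LAB5 starts after LAB3 ends.
Every pair is clear; the schedule has no overlaps.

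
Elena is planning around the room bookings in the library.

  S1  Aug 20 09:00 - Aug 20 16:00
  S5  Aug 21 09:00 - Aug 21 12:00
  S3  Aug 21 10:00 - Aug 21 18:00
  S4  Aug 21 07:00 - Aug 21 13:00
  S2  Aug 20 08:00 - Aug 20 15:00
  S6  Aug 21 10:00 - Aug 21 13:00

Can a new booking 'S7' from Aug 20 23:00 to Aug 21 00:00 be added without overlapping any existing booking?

Yes — the slot is free

S2: ends Aug 20 15:00 at or before S7 starts Aug 20 23:00 → clear.
S1: ends Aug 20 16:00 at or before S7 starts Aug 20 23:00 → clear.
S4: starts Aug 21 07:00 at or after S7 ends Aug 21 00:00 → clear.
S5: starts Aug 21 09:00 at or after S7 ends Aug 21 00:00 → clear.
S3: starts Aug 21 10:00 at or after S7 ends Aug 21 00:00 → clear.
S6: starts Aug 21 10:00 at or after S7 ends Aug 21 00:00 → clear.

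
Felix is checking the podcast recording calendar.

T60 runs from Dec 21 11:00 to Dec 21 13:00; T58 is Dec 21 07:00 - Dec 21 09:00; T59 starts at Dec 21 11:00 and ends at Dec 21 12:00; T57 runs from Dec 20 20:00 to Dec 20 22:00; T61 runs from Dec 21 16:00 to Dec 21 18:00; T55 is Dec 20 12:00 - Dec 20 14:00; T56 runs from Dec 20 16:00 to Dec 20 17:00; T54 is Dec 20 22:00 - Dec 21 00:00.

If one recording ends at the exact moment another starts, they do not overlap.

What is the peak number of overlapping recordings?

2

Sweep the timeline, counting +1 at each start and −1 at each end (ends before starts at a tie):
Dec 20 12:00 start T55 → 1
Dec 20 14:00 end T55 → 0
Dec 20 16:00 start T56 → 1
Dec 20 17:00 end T56 → 0
Dec 20 20:00 start T57 → 1
Dec 20 22:00 end T57 → 0
Dec 20 22:00 start T54 → 1
Dec 21 00:00 end T54 → 0
Dec 21 07:00 start T58 → 1
Dec 21 09:00 end T58 → 0
Dec 21 11:00 start T59 → 1
Dec 21 11:00 start T60 → 2
Dec 21 12:00 end T59 → 1
Dec 21 13:00 end T60 → 0
Dec 21 16:00 start T61 → 1
Dec 21 18:00 end T61 → 0
Peak is 2, at Dec 21 11:00 (T59, T60).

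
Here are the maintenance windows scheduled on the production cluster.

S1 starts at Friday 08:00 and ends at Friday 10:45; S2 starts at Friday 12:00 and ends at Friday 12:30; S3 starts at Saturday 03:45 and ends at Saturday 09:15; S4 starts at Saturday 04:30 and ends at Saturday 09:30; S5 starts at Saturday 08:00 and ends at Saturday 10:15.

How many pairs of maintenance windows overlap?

Two intervals overlap when each starts before the other ends.
Sorted by start: S1, S2, S3, S4, S5.
S2 starts after S1 ends — done with S1.
S3 starts after S2 ends — done with S2.
S4 starts before S3 ends → S3 and S4 overlap.
S5 starts before S3 ends → S3 and S5 overlap.
S5 starts before S4 ends → S4 and S5 overlap.
Overlapping pairs: S3 & S4, S3 & S5, S4 & S5 — 3 in total.

3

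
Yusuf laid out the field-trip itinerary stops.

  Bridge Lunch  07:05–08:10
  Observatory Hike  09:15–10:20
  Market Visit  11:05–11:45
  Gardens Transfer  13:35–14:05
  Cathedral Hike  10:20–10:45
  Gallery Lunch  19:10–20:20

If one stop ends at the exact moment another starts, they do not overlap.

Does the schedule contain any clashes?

No

Sorted by start: Bridge Lunch, Observatory Hike, Cathedral Hike, Market Visit, Gardens Transfer, Gallery Lunch.
Observatory Hike starts after Bridge Lunch ends, so Bridge Lunch has no further overlaps.
Cathedral Hike starts exactly when Observatory Hike ends (back-to-back, no overlap), so Observatory Hike has no further overlaps.
Market Visit starts after Cathedral Hike ends, so Cathedral Hike has no further overlaps.
Gardens Transfer starts after Market Visit ends, so Market Visit has no further overlaps.
Gallery Lunch starts after Gardens Transfer ends.
Every pair is clear; the schedule has no overlaps.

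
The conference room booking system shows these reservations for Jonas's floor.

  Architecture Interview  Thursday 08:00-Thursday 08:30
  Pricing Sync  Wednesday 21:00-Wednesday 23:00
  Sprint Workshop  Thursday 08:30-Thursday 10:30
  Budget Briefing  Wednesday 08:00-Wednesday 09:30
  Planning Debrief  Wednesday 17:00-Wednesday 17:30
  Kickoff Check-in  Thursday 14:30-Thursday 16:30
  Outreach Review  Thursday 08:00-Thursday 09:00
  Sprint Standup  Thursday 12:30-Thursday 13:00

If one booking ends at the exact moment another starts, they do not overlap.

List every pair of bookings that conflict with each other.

Architecture Interview & Outreach Review, Outreach Review & Sprint Workshop

Check each pair: they overlap iff neither finishes before the other starts.
Sorted by start: Budget Briefing, Planning Debrief, Pricing Sync, Architecture Interview, Outreach Review, Sprint Workshop, Sprint Standup, Kickoff Check-in.
Planning Debrief starts after Budget Briefing ends, so nothing later overlaps Budget Briefing either.
Pricing Sync starts after Planning Debrief ends, so nothing later overlaps Planning Debrief either.
Architecture Interview starts after Pricing Sync ends, so nothing later overlaps Pricing Sync either.
Outreach Review starts before Architecture Interview ends → Architecture Interview and Outreach Review overlap.
Sprint Workshop starts exactly when Architecture Interview ends (back-to-back, no overlap), so nothing later overlaps Architecture Interview either.
Sprint Workshop starts before Outreach Review ends → Outreach Review and Sprint Workshop overlap.
Sprint Standup starts after Outreach Review ends, so nothing later overlaps Outreach Review either.
Sprint Standup starts after Sprint Workshop ends, so nothing later overlaps Sprint Workshop either.
Kickoff Check-in starts after Sprint Standup ends.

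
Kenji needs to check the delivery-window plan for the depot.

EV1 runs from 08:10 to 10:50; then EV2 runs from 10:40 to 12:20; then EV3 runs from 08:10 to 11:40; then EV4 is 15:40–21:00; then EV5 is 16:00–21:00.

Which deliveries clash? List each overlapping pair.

Check each pair: they overlap iff neither finishes before the other starts.
Sorted by start: EV1, EV3, EV2, EV4, EV5.
EV3 starts before EV1 ends → EV1 and EV3 overlap.
EV2 starts before EV1 ends → EV1 and EV2 overlap.
EV4 starts after EV1 ends, so nothing later overlaps EV1 either.
EV2 starts before EV3 ends → EV3 and EV2 overlap.
EV4 starts after EV3 ends, so nothing later overlaps EV3 either.
EV4 starts after EV2 ends, so nothing later overlaps EV2 either.
EV5 starts before EV4 ends → EV4 and EV5 overlap.

EV1 & EV2, EV1 & EV3, EV2 & EV3, EV4 & EV5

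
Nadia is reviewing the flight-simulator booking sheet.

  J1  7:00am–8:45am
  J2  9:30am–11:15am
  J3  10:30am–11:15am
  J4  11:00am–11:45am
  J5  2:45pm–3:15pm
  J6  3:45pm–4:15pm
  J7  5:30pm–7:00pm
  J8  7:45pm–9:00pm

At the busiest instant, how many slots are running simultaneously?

3

Walk through starts and ends in time order (an end at T is processed before a start at T):
7:00am start J1 → 1
8:45am end J1 → 0
9:30am start J2 → 1
10:30am start J3 → 2
11:00am start J4 → 3
11:15am end J2 → 2
11:15am end J3 → 1
11:45am end J4 → 0
2:45pm start J5 → 1
3:15pm end J5 → 0
3:45pm start J6 → 1
4:15pm end J6 → 0
5:30pm start J7 → 1
7:00pm end J7 → 0
7:45pm start J8 → 1
9:00pm end J8 → 0
Peak is 3, at 11:00am (J2, J3, J4).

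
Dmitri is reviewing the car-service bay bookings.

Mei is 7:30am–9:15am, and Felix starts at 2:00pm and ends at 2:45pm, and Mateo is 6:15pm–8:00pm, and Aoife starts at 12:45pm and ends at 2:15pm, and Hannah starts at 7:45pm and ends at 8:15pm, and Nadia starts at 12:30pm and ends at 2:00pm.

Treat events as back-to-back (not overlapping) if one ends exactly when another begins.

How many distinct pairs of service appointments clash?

Sorted by start: Mei, Nadia, Aoife, Felix, Mateo, Hannah.
Nadia starts after Mei ends; Mei is clear from here.
Aoife starts before Nadia ends → Nadia and Aoife overlap.
Felix starts exactly when Nadia ends (back-to-back, no overlap); Nadia is clear from here.
Felix starts before Aoife ends → Aoife and Felix overlap.
Mateo starts after Aoife ends; Aoife is clear from here.
Mateo starts after Felix ends; Felix is clear from here.
Hannah starts before Mateo ends → Mateo and Hannah overlap.
Overlapping pairs: Aoife & Felix, Aoife & Nadia, Hannah & Mateo — 3 in total.

3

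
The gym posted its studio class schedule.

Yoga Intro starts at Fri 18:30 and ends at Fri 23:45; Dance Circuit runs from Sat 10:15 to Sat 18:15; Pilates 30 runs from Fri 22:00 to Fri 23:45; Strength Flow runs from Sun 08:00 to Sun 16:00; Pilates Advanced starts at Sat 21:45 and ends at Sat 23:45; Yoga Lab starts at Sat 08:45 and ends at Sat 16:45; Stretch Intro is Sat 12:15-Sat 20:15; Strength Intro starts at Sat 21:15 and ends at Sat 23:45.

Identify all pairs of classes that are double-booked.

Sorted by start: Yoga Intro, Pilates 30, Yoga Lab, Dance Circuit, Stretch Intro, Strength Intro, Pilates Advanced, Strength Flow.
Pilates 30 starts before Yoga Intro ends → Yoga Intro and Pilates 30 overlap.
Yoga Lab starts after Yoga Intro ends, so Yoga Intro has no further overlaps.
Yoga Lab starts after Pilates 30 ends, so Pilates 30 has no further overlaps.
Dance Circuit starts before Yoga Lab ends → Yoga Lab and Dance Circuit overlap.
Stretch Intro starts before Yoga Lab ends → Yoga Lab and Stretch Intro overlap.
Strength Intro starts after Yoga Lab ends, so Yoga Lab has no further overlaps.
Stretch Intro starts before Dance Circuit ends → Dance Circuit and Stretch Intro overlap.
Strength Intro starts after Dance Circuit ends, so Dance Circuit has no further overlaps.
Strength Intro starts after Stretch Intro ends, so Stretch Intro has no further overlaps.
Pilates Advanced starts before Strength Intro ends → Strength Intro and Pilates Advanced overlap.
Strength Flow starts after Strength Intro ends.
Strength Flow starts after Pilates Advanced ends.

Dance Circuit & Stretch Intro, Dance Circuit & Yoga Lab, Pilates 30 & Yoga Intro, Pilates Advanced & Strength Intro, Stretch Intro & Yoga Lab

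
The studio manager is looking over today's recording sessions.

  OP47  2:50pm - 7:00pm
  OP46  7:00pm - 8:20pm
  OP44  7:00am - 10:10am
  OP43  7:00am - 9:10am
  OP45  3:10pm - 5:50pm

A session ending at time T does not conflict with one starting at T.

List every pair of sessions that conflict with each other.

Two intervals overlap when each starts before the other ends.
Sorted by start: OP43, OP44, OP47, OP45, OP46.
OP44 starts before OP43 ends → OP43 and OP44 overlap.
OP47 starts after OP43 ends; OP43 is clear from here.
OP47 starts after OP44 ends; OP44 is clear from here.
OP45 starts before OP47 ends → OP47 and OP45 overlap.
OP46 starts exactly when OP47 ends (back-to-back, no overlap).
OP46 starts after OP45 ends.

OP43 & OP44, OP45 & OP47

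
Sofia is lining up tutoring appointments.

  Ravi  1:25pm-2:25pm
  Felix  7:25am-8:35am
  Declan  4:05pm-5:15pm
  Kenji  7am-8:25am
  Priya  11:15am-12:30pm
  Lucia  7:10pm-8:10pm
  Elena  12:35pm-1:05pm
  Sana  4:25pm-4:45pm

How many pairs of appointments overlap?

2

Check each pair: they overlap iff neither finishes before the other starts.
Sorted by start: Kenji, Felix, Priya, Elena, Ravi, Declan, Sana, Lucia.
Felix starts before Kenji ends → Kenji and Felix overlap.
Priya starts after Kenji ends; Kenji is clear from here.
Priya starts after Felix ends; Felix is clear from here.
Elena starts after Priya ends; Priya is clear from here.
Ravi starts after Elena ends; Elena is clear from here.
Declan starts after Ravi ends; Ravi is clear from here.
Sana starts before Declan ends → Declan and Sana overlap.
Lucia starts after Declan ends.
Lucia starts after Sana ends.
Overlapping pairs: Declan & Sana, Felix & Kenji — 2 in total.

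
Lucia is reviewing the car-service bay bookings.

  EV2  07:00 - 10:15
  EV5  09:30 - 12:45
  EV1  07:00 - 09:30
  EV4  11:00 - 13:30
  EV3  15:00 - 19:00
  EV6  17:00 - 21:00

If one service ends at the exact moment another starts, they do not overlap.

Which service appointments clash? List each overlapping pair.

Two intervals overlap when each starts before the other ends.
Sorted by start: EV1, EV2, EV5, EV4, EV3, EV6.
EV2 starts before EV1 ends → EV1 and EV2 overlap.
EV5 starts exactly when EV1 ends (back-to-back, no overlap); EV1 is clear from here.
EV5 starts before EV2 ends → EV2 and EV5 overlap.
EV4 starts after EV2 ends; EV2 is clear from here.
EV4 starts before EV5 ends → EV5 and EV4 overlap.
EV3 starts after EV5 ends; EV5 is clear from here.
EV3 starts after EV4 ends; EV4 is clear from here.
EV6 starts before EV3 ends → EV3 and EV6 overlap.

EV1 & EV2, EV2 & EV5, EV3 & EV6, EV4 & EV5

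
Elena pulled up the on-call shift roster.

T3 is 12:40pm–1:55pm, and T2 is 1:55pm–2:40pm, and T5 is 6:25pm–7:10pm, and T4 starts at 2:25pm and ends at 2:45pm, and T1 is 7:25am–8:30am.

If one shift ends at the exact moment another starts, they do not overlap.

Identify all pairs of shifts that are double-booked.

Check each pair: they overlap iff neither finishes before the other starts.
Sorted by start: T1, T3, T2, T4, T5.
T3 starts after T1 ends; T1 is clear from here.
T2 starts exactly when T3 ends (back-to-back, no overlap); T3 is clear from here.
T4 starts before T2 ends → T2 and T4 overlap.
T5 starts after T2 ends.
T5 starts after T4 ends.

T2 & T4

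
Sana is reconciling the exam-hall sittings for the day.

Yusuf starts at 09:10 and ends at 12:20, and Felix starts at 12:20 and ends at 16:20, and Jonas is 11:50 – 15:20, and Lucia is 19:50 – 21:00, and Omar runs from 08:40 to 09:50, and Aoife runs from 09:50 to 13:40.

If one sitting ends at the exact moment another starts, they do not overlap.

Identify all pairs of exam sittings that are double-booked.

Aoife & Felix, Aoife & Jonas, Aoife & Yusuf, Felix & Jonas, Jonas & Yusuf, Omar & Yusuf

Check each pair: they overlap iff neither finishes before the other starts.
Sorted by start: Omar, Yusuf, Aoife, Jonas, Felix, Lucia.
Yusuf starts before Omar ends → Omar and Yusuf overlap.
Aoife starts exactly when Omar ends (back-to-back, no overlap), so Omar has no further overlaps.
Aoife starts before Yusuf ends → Yusuf and Aoife overlap.
Jonas starts before Yusuf ends → Yusuf and Jonas overlap.
Felix starts exactly when Yusuf ends (back-to-back, no overlap), so Yusuf has no further overlaps.
Jonas starts before Aoife ends → Aoife and Jonas overlap.
Felix starts before Aoife ends → Aoife and Felix overlap.
Lucia starts after Aoife ends.
Felix starts before Jonas ends → Jonas and Felix overlap.
Lucia starts after Jonas ends.
Lucia starts after Felix ends.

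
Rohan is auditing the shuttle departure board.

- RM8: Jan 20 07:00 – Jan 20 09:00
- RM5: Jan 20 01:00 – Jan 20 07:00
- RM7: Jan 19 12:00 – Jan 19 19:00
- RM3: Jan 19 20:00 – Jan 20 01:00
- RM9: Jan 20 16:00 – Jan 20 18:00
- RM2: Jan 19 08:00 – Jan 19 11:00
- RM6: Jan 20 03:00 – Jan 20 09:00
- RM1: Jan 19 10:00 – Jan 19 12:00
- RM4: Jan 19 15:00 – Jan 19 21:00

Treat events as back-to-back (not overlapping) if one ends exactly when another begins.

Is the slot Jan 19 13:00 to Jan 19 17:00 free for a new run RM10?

RM2: ends Jan 19 11:00 at or before RM10 starts Jan 19 13:00 → clear.
RM1: ends Jan 19 12:00 at or before RM10 starts Jan 19 13:00 → clear.
RM7: starts Jan 19 12:00 before RM10 ends Jan 19 17:00, and ends Jan 19 19:00 after RM10 starts Jan 19 13:00 → overlap.
RM4: starts Jan 19 15:00 before RM10 ends Jan 19 17:00, and ends Jan 19 21:00 after RM10 starts Jan 19 13:00 → overlap.
RM3: starts Jan 19 20:00 at or after RM10 ends Jan 19 17:00 → clear.
RM5: starts Jan 20 01:00 at or after RM10 ends Jan 19 17:00 → clear.
RM6: starts Jan 20 03:00 at or after RM10 ends Jan 19 17:00 → clear.
RM8: starts Jan 20 07:00 at or after RM10 ends Jan 19 17:00 → clear.
RM9: starts Jan 20 16:00 at or after RM10 ends Jan 19 17:00 → clear.
RM10 overlaps RM4, RM7.

No — it overlaps RM4, RM7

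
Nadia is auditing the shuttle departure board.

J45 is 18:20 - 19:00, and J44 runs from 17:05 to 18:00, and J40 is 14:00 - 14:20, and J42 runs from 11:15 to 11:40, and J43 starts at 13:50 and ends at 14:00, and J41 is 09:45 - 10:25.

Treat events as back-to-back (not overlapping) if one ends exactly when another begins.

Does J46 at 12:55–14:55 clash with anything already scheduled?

Yes — it overlaps J40, J43

J41: ends 10:25 at or before J46 starts 12:55 → clear.
J42: ends 11:40 at or before J46 starts 12:55 → clear.
J43: starts 13:50 before J46 ends 14:55, and ends 14:00 after J46 starts 12:55 → overlap.
J40: starts 14:00 before J46 ends 14:55, and ends 14:20 after J46 starts 12:55 → overlap.
J44: starts 17:05 at or after J46 ends 14:55 → clear.
J45: starts 18:20 at or after J46 ends 14:55 → clear.
J46 overlaps J40, J43.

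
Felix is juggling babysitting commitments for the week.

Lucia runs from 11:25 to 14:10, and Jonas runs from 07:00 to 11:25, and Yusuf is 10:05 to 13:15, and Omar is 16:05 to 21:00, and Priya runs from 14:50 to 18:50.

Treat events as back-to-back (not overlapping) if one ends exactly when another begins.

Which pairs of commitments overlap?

Jonas & Yusuf, Lucia & Yusuf, Omar & Priya

Two intervals overlap when each starts before the other ends.
Sorted by start: Jonas, Yusuf, Lucia, Priya, Omar.
Yusuf starts before Jonas ends → Jonas and Yusuf overlap.
Lucia starts exactly when Jonas ends (back-to-back, no overlap), so Jonas has no further overlaps.
Lucia starts before Yusuf ends → Yusuf and Lucia overlap.
Priya starts after Yusuf ends, so Yusuf has no further overlaps.
Priya starts after Lucia ends, so Lucia has no further overlaps.
Omar starts before Priya ends → Priya and Omar overlap.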